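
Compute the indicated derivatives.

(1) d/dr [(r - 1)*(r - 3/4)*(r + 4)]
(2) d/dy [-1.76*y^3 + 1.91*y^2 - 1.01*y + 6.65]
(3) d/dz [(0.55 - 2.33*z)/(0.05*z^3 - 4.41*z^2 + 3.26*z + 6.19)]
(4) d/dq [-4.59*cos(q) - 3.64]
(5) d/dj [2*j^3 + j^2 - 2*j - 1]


(1) = 3*r^2 + 9*r/2 - 25/4
(2) = -5.28*y^2 + 3.82*y - 1.01
(3) = (0.233*z^3 - 10.3578*z^2 + 4.851*z - 16.2157)/(0.0025*z^6 - 0.441*z^5 + 19.7741*z^4 - 28.1342*z^3 - 43.9682*z^2 + 40.3588*z + 38.3161)
(4) = 4.59*sin(q)
(5) = 6*j^2 + 2*j - 2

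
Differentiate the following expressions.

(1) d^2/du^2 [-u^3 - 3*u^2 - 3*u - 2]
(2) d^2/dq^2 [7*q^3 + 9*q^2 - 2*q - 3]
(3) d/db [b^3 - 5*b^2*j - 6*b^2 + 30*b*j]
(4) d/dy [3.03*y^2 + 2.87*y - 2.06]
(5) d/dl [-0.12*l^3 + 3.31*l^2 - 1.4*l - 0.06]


(1) = -6*u - 6
(2) = 42*q + 18
(3) = 3*b^2 - 10*b*j - 12*b + 30*j
(4) = 6.06*y + 2.87
(5) = -0.36*l^2 + 6.62*l - 1.4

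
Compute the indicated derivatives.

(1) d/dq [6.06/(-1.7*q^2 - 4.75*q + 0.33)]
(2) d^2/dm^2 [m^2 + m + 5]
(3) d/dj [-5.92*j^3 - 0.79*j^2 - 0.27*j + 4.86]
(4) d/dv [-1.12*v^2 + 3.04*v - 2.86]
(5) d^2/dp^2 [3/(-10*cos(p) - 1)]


(1) = (20.604*q + 28.785)/(1.7*q^2 + 4.75*q - 0.33)^2
(2) = 2
(3) = -17.76*j^2 - 1.58*j - 0.27
(4) = 3.04 - 2.24*v
(5) = 30*(-cos(p) + 5*cos(2*p) - 15)/(10*cos(p) + 1)^3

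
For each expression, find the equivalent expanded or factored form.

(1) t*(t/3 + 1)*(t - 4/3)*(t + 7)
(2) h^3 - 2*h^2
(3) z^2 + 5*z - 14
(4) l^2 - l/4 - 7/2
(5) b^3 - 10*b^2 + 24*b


(1) = t^4/3 + 26*t^3/9 + 23*t^2/9 - 28*t/3
(2) = h^2*(h - 2)
(3) = (z - 2)*(z + 7)
(4) = (l - 2)*(l + 7/4)
(5) = b*(b - 6)*(b - 4)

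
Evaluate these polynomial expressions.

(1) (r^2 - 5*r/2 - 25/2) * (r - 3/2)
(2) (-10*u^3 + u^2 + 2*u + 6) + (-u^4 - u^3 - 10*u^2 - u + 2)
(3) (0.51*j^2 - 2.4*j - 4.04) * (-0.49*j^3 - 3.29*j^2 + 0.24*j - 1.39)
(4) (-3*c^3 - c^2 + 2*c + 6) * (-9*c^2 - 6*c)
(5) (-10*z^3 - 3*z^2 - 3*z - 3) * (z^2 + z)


(1) = r^3 - 4*r^2 - 35*r/4 + 75/4
(2) = -u^4 - 11*u^3 - 9*u^2 + u + 8
(3) = -0.2499*j^5 - 0.5019*j^4 + 9.998*j^3 + 12.0067*j^2 + 2.3664*j + 5.6156
(4) = 27*c^5 + 27*c^4 - 12*c^3 - 66*c^2 - 36*c
(5) = -10*z^5 - 13*z^4 - 6*z^3 - 6*z^2 - 3*z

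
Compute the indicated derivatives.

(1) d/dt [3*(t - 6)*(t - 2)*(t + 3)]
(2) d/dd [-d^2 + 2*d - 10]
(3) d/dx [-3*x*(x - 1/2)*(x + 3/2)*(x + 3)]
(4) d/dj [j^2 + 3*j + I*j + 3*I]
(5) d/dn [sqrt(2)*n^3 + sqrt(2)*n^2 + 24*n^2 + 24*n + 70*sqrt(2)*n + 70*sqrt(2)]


(1) = 9*t^2 - 30*t - 36
(2) = 2 - 2*d
(3) = -12*x^3 - 36*x^2 - 27*x/2 + 27/4
(4) = 2*j + 3 + I
(5) = 3*sqrt(2)*n^2 + 2*sqrt(2)*n + 48*n + 24 + 70*sqrt(2)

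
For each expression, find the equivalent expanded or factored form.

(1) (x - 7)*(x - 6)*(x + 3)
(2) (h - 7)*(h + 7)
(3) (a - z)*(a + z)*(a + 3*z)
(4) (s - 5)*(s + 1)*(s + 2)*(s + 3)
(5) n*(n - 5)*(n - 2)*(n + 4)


(1) = x^3 - 10*x^2 + 3*x + 126
(2) = h^2 - 49
(3) = a^3 + 3*a^2*z - a*z^2 - 3*z^3
(4) = s^4 + s^3 - 19*s^2 - 49*s - 30
(5) = n^4 - 3*n^3 - 18*n^2 + 40*n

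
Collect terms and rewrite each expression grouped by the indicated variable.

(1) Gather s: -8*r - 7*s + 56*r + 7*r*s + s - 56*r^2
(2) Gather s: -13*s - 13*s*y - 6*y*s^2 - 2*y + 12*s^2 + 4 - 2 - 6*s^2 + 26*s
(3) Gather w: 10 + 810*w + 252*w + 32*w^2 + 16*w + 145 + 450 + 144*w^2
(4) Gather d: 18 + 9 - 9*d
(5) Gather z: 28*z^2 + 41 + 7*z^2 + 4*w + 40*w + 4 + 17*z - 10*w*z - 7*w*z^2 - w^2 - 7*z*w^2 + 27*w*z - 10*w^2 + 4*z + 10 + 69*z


(1) = -56*r^2 + 48*r + s*(7*r - 6)
(2) = s^2*(6 - 6*y) + s*(13 - 13*y) - 2*y + 2
(3) = 176*w^2 + 1078*w + 605
(4) = 27 - 9*d
(5) = -11*w^2 + 44*w + z^2*(35 - 7*w) + z*(-7*w^2 + 17*w + 90) + 55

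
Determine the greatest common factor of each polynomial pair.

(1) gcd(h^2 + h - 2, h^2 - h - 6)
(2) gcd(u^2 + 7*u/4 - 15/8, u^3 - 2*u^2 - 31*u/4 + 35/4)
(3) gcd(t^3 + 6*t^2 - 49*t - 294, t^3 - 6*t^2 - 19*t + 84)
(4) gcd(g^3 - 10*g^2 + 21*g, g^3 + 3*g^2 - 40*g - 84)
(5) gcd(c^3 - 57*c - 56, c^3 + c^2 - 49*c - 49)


(1) = gcd((h - 1)*(h + 2), (h - 3)*(h + 2)) = h + 2
(2) = u + 5/2
(3) = t - 7
(4) = gcd(g*(g - 7)*(g - 3), (g - 6)*(g + 2)*(g + 7)) = 1
(5) = gcd((c - 8)*(c + 1)*(c + 7), (c - 7)*(c + 1)*(c + 7)) = c^2 + 8*c + 7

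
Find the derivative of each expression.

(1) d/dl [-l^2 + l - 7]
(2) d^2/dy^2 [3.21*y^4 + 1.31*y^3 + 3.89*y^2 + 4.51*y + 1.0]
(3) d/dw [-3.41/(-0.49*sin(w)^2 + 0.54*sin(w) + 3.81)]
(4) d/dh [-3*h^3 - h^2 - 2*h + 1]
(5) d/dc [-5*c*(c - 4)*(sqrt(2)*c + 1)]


(1) = 1 - 2*l
(2) = 38.52*y^2 + 7.86*y + 7.78
(3) = (1.8414 - 3.3418*sin(w))*cos(w)/(-0.49*sin(w)^2 + 0.54*sin(w) + 3.81)^2
(4) = -9*h^2 - 2*h - 2
(5) = -15*sqrt(2)*c^2 - 10*c + 40*sqrt(2)*c + 20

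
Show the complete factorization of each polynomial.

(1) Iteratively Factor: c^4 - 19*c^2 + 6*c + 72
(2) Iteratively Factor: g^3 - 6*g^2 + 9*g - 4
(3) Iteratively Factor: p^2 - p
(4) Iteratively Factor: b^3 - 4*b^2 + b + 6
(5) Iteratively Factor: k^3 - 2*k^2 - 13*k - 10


(1) = (c - 3)*(c^3 + 3*c^2 - 10*c - 24) = (c - 3)^2*(c^2 + 6*c + 8) = (c - 3)^2*(c + 4)*(c + 2)
(2) = (g - 4)*(g^2 - 2*g + 1) = (g - 4)*(g - 1)*(g - 1)
(3) = (p - 1)*(p)
(4) = (b + 1)*(b^2 - 5*b + 6) = (b - 2)*(b + 1)*(b - 3)
(5) = (k - 5)*(k^2 + 3*k + 2) = (k - 5)*(k + 2)*(k + 1)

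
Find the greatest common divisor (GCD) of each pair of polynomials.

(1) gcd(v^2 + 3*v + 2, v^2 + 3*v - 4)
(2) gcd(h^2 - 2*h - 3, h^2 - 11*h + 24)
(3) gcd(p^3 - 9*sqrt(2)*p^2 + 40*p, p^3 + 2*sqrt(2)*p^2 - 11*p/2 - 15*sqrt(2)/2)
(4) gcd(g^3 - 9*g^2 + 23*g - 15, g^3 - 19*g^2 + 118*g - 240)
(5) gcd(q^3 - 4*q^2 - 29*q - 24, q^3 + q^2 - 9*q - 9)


(1) = gcd((v + 1)*(v + 2), (v - 1)*(v + 4)) = 1
(2) = h - 3
(3) = gcd(p*(p - 5*sqrt(2))*(p - 4*sqrt(2)), (p - 3*sqrt(2)/2)*(p + sqrt(2))*(p + 5*sqrt(2)/2)) = 1
(4) = gcd((g - 5)*(g - 3)*(g - 1), (g - 8)*(g - 6)*(g - 5)) = g - 5
(5) = gcd((q - 8)*(q + 1)*(q + 3), (q - 3)*(q + 1)*(q + 3)) = q^2 + 4*q + 3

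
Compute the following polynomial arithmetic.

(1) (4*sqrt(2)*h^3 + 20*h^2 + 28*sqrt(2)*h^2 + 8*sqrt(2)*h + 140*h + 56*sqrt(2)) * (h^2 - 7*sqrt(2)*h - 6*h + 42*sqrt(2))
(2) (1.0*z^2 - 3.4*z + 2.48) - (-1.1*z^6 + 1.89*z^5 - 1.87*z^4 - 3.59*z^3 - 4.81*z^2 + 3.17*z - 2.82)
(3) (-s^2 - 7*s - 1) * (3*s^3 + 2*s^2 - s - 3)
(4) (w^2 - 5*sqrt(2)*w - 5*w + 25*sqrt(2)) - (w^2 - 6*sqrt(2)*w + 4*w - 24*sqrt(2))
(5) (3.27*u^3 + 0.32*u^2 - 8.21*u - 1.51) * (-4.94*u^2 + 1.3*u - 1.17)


(1) = 4*sqrt(2)*h^5 - 36*h^4 + 4*sqrt(2)*h^4 - 300*sqrt(2)*h^3 - 36*h^3 - 132*sqrt(2)*h^2 + 1400*h^2 - 112*h + 5544*sqrt(2)*h + 4704
(2) = 1.1*z^6 - 1.89*z^5 + 1.87*z^4 + 3.59*z^3 + 5.81*z^2 - 6.57*z + 5.3
(3) = -3*s^5 - 23*s^4 - 16*s^3 + 8*s^2 + 22*s + 3
(4) = -9*w + sqrt(2)*w + 49*sqrt(2)
(5) = -16.1538*u^5 + 2.6702*u^4 + 37.1475*u^3 - 3.588*u^2 + 7.6427*u + 1.7667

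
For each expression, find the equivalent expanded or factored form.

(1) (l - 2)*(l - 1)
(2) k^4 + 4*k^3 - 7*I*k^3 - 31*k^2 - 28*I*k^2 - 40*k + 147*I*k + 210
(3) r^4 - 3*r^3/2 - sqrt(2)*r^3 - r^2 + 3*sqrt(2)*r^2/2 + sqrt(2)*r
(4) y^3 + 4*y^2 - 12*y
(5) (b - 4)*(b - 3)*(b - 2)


(1) = l^2 - 3*l + 2
(2) = (k - 3)*(k + 7)*(k - 5*I)*(k - 2*I)
(3) = r*(r - 2)*(r + 1/2)*(r - sqrt(2))
(4) = y*(y - 2)*(y + 6)
(5) = b^3 - 9*b^2 + 26*b - 24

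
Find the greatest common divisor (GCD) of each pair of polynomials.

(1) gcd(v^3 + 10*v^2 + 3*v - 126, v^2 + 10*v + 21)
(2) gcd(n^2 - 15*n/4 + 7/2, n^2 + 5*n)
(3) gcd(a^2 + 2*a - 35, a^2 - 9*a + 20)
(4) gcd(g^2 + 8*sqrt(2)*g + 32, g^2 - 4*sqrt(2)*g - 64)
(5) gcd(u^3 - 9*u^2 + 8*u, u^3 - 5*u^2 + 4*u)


(1) = v + 7
(2) = gcd((n - 2)*(n - 7/4), n*(n + 5)) = 1
(3) = a - 5
(4) = gcd((g + 4*sqrt(2))^2, (g - 8*sqrt(2))*(g + 4*sqrt(2))) = g + 4*sqrt(2)
(5) = gcd(u*(u - 8)*(u - 1), u*(u - 4)*(u - 1)) = u^2 - u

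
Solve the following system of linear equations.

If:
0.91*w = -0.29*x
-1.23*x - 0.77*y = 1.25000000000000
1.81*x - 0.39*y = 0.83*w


Then:
w = 0.07
x = -0.23
y = -1.25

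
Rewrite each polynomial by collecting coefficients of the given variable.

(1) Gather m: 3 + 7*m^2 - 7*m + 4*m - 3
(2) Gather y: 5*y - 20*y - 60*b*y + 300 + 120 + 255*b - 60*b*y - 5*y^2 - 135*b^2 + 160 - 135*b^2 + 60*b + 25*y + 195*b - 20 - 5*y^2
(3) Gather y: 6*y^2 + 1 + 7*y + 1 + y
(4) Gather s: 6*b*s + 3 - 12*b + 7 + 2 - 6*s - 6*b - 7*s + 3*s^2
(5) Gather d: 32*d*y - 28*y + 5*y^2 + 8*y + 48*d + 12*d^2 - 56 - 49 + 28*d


(1) = 7*m^2 - 3*m
(2) = -270*b^2 + 510*b - 10*y^2 + y*(10 - 120*b) + 560
(3) = 6*y^2 + 8*y + 2
(4) = -18*b + 3*s^2 + s*(6*b - 13) + 12
(5) = 12*d^2 + d*(32*y + 76) + 5*y^2 - 20*y - 105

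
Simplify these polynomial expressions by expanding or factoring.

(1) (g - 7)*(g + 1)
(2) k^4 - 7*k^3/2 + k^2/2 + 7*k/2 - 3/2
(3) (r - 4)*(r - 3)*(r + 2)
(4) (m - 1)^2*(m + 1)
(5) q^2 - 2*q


(1) = g^2 - 6*g - 7
(2) = (k - 3)*(k - 1)*(k - 1/2)*(k + 1)
(3) = r^3 - 5*r^2 - 2*r + 24
(4) = m^3 - m^2 - m + 1
(5) = q*(q - 2)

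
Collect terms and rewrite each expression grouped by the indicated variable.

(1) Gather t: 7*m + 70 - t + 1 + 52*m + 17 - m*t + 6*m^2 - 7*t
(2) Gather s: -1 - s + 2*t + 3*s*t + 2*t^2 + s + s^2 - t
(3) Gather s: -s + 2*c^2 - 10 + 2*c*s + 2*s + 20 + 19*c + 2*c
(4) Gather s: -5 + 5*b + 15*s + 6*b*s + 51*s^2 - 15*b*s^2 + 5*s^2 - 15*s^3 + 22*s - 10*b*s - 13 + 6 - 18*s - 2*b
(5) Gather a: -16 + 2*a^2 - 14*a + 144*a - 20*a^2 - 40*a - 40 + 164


(1) = 6*m^2 + 59*m + t*(-m - 8) + 88
(2) = s^2 + 3*s*t + 2*t^2 + t - 1
(3) = 2*c^2 + 21*c + s*(2*c + 1) + 10
(4) = 3*b - 15*s^3 + s^2*(56 - 15*b) + s*(19 - 4*b) - 12
(5) = -18*a^2 + 90*a + 108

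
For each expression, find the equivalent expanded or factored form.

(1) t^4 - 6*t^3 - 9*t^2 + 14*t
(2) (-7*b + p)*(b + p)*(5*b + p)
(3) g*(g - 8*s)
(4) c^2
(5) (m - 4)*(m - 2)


(1) = t*(t - 7)*(t - 1)*(t + 2)
(2) = -35*b^3 - 37*b^2*p - b*p^2 + p^3
(3) = g^2 - 8*g*s
(4) = c^2
(5) = m^2 - 6*m + 8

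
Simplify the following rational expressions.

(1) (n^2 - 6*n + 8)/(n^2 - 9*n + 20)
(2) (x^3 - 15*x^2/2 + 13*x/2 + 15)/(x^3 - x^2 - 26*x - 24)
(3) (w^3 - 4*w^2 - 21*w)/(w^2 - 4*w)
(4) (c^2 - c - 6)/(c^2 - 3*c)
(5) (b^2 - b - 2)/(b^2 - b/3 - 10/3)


(1) = (n - 2)/(n - 5)
(2) = (2*x - 5)/(2*x + 8)
(3) = (w^2 - 4*w - 21)/(w - 4)
(4) = (c + 2)/c
(5) = (3*b + 3)/(3*b + 5)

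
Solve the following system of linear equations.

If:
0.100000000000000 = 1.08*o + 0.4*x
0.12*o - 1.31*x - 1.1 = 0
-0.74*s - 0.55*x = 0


Then:
o = 0.39
s = 0.60
x = -0.80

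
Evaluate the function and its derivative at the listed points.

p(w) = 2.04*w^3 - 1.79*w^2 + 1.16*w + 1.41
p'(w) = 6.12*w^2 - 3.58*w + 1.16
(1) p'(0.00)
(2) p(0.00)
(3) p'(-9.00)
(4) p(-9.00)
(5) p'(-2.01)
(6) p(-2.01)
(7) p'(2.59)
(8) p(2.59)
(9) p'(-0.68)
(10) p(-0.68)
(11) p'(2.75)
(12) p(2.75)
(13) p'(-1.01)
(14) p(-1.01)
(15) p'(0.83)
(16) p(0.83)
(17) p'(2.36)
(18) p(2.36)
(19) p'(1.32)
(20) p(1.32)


(1) = 1.16
(2) = 1.41
(3) = 529.10
(4) = -1641.18
(5) = 33.08
(6) = -24.72
(7) = 32.94
(8) = 27.85
(9) = 6.42
(10) = -0.85
(11) = 37.60
(12) = 33.49
(13) = 11.02
(14) = -3.69
(15) = 2.40
(16) = 2.31
(17) = 26.80
(18) = 20.99
(19) = 7.10
(20) = 4.51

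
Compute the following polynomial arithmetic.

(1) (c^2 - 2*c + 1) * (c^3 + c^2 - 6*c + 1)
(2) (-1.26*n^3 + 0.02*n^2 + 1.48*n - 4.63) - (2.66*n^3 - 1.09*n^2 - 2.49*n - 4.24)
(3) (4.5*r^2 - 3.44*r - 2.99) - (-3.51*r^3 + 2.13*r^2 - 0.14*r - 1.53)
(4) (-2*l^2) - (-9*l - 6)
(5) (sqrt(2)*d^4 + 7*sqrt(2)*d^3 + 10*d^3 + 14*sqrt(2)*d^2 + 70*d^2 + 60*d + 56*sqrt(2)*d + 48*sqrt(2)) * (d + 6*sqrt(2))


(1) = c^5 - c^4 - 7*c^3 + 14*c^2 - 8*c + 1
(2) = -3.92*n^3 + 1.11*n^2 + 3.97*n - 0.39
(3) = 3.51*r^3 + 2.37*r^2 - 3.3*r - 1.46
(4) = -2*l^2 + 9*l + 6
(5) = sqrt(2)*d^5 + 7*sqrt(2)*d^4 + 22*d^4 + 74*sqrt(2)*d^3 + 154*d^3 + 228*d^2 + 476*sqrt(2)*d^2 + 408*sqrt(2)*d + 672*d + 576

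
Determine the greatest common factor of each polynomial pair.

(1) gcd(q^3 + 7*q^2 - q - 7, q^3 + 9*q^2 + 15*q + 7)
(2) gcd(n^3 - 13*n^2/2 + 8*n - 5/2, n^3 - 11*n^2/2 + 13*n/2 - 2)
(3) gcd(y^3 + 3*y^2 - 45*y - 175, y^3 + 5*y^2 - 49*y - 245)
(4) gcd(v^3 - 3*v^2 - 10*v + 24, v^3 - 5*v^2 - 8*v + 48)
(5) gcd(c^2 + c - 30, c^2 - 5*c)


(1) = q^2 + 8*q + 7
(2) = gcd((n - 5)*(n - 1)*(n - 1/2), (n - 4)*(n - 1)*(n - 1/2)) = n^2 - 3*n/2 + 1/2
(3) = gcd((y - 7)*(y + 5)^2, (y - 7)*(y + 5)*(y + 7)) = y^2 - 2*y - 35
(4) = v^2 - v - 12
(5) = gcd((c - 5)*(c + 6), c*(c - 5)) = c - 5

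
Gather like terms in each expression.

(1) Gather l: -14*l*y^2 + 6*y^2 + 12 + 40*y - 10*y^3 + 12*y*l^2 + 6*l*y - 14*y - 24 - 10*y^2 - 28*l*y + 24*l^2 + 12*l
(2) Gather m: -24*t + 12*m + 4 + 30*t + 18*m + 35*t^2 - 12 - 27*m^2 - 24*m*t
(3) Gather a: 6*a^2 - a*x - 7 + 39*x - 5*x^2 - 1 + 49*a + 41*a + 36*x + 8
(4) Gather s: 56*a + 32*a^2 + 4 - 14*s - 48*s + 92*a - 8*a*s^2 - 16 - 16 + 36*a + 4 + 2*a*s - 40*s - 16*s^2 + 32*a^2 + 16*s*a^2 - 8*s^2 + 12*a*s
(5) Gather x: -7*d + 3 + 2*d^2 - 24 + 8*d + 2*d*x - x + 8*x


(1) = l^2*(12*y + 24) + l*(-14*y^2 - 22*y + 12) - 10*y^3 - 4*y^2 + 26*y - 12
(2) = -27*m^2 + m*(30 - 24*t) + 35*t^2 + 6*t - 8
(3) = 6*a^2 + a*(90 - x) - 5*x^2 + 75*x
(4) = 64*a^2 + 184*a + s^2*(-8*a - 24) + s*(16*a^2 + 14*a - 102) - 24
(5) = 2*d^2 + d + x*(2*d + 7) - 21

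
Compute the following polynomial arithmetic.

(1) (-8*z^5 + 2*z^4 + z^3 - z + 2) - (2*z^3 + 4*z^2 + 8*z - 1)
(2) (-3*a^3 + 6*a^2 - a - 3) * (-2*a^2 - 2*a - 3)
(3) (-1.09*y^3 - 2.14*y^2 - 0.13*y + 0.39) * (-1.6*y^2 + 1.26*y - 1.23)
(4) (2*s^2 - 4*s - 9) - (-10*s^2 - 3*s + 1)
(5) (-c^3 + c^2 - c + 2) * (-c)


(1) = -8*z^5 + 2*z^4 - z^3 - 4*z^2 - 9*z + 3
(2) = 6*a^5 - 6*a^4 - a^3 - 10*a^2 + 9*a + 9
(3) = 1.744*y^5 + 2.0506*y^4 - 1.1477*y^3 + 1.8444*y^2 + 0.6513*y - 0.4797
(4) = 12*s^2 - s - 10
(5) = c^4 - c^3 + c^2 - 2*c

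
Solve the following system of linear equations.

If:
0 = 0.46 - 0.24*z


Then:
z = 1.92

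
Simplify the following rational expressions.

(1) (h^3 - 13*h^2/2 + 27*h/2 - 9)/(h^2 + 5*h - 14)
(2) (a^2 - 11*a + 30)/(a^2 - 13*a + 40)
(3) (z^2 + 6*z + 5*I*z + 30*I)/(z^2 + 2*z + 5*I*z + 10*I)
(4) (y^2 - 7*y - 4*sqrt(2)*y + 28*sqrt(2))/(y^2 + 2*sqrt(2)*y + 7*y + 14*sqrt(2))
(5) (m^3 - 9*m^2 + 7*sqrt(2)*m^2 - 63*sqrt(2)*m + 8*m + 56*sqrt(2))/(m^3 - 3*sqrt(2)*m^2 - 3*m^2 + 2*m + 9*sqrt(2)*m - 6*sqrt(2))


(1) = (2*h^2 - 9*h + 9)/(2*h + 14)
(2) = (a - 6)/(a - 8)
(3) = (z + 6)/(z + 2)
(4) = (y^2 + y*(-7 - 4*sqrt(2)) + 28*sqrt(2))/(y^2 + y*(2*sqrt(2) + 7) + 14*sqrt(2))
(5) = (m^2 + m*(-8 + 7*sqrt(2)) - 56*sqrt(2))/(m^2 + m*(-3*sqrt(2) - 2) + 6*sqrt(2))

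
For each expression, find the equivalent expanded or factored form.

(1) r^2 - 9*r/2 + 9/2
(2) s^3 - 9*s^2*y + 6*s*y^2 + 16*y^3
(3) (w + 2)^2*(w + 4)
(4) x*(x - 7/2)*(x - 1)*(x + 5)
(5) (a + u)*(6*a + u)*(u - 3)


(1) = (r - 3)*(r - 3/2)
(2) = (s - 8*y)*(s - 2*y)*(s + y)
(3) = w^3 + 8*w^2 + 20*w + 16
(4) = x^4 + x^3/2 - 19*x^2 + 35*x/2
(5) = 6*a^2*u - 18*a^2 + 7*a*u^2 - 21*a*u + u^3 - 3*u^2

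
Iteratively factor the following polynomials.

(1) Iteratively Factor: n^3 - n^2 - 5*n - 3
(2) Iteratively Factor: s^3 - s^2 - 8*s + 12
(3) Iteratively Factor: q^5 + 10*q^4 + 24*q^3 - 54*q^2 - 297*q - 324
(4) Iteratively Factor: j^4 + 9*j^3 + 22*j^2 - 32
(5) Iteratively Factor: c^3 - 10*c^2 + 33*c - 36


(1) = (n + 1)*(n^2 - 2*n - 3) = (n + 1)^2*(n - 3)
(2) = (s + 3)*(s^2 - 4*s + 4) = (s - 2)*(s + 3)*(s - 2)
(3) = (q + 4)*(q^4 + 6*q^3 - 54*q - 81) = (q + 3)*(q + 4)*(q^3 + 3*q^2 - 9*q - 27) = (q + 3)^2*(q + 4)*(q^2 - 9) = (q + 3)^3*(q + 4)*(q - 3)
(4) = (j + 4)*(j^3 + 5*j^2 + 2*j - 8) = (j + 4)^2*(j^2 + j - 2) = (j - 1)*(j + 4)^2*(j + 2)
(5) = (c - 3)*(c^2 - 7*c + 12) = (c - 3)^2*(c - 4)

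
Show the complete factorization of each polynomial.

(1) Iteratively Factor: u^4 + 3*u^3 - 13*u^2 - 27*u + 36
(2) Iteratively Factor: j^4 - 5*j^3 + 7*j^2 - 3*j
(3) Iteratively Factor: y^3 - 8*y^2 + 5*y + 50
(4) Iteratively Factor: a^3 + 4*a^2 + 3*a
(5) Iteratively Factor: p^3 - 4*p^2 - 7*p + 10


(1) = (u - 3)*(u^3 + 6*u^2 + 5*u - 12) = (u - 3)*(u + 4)*(u^2 + 2*u - 3) = (u - 3)*(u + 3)*(u + 4)*(u - 1)
(2) = (j - 3)*(j^3 - 2*j^2 + j) = (j - 3)*(j - 1)*(j^2 - j) = (j - 3)*(j - 1)^2*(j)
(3) = (y + 2)*(y^2 - 10*y + 25) = (y - 5)*(y + 2)*(y - 5)
(4) = (a + 1)*(a^2 + 3*a) = a*(a + 1)*(a + 3)
(5) = (p + 2)*(p^2 - 6*p + 5) = (p - 5)*(p + 2)*(p - 1)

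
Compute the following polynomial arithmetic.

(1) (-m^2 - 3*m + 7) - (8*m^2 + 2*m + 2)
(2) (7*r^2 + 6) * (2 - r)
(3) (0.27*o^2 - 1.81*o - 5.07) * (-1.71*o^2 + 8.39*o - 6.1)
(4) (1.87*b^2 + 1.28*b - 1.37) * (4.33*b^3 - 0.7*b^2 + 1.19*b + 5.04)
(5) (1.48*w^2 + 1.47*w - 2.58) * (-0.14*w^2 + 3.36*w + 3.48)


(1) = -9*m^2 - 5*m + 5
(2) = -7*r^3 + 14*r^2 - 6*r + 12
(3) = -0.4617*o^4 + 5.3604*o^3 - 8.1632*o^2 - 31.4963*o + 30.927
(4) = 8.0971*b^5 + 4.2334*b^4 - 4.6028*b^3 + 11.907*b^2 + 4.8209*b - 6.9048
(5) = -0.2072*w^4 + 4.767*w^3 + 10.4508*w^2 - 3.5532*w - 8.9784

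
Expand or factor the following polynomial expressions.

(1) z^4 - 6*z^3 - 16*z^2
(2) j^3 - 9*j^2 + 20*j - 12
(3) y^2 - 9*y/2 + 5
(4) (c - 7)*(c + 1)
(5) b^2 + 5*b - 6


(1) = z^2*(z - 8)*(z + 2)
(2) = (j - 6)*(j - 2)*(j - 1)
(3) = (y - 5/2)*(y - 2)
(4) = c^2 - 6*c - 7
(5) = (b - 1)*(b + 6)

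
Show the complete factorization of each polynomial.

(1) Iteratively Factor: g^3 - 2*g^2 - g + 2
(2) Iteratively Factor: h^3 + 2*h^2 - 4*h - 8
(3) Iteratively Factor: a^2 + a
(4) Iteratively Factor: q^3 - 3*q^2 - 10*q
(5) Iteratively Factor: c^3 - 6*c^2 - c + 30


(1) = (g - 1)*(g^2 - g - 2) = (g - 1)*(g + 1)*(g - 2)
(2) = (h - 2)*(h^2 + 4*h + 4) = (h - 2)*(h + 2)*(h + 2)
(3) = (a)*(a + 1)
(4) = (q)*(q^2 - 3*q - 10) = q*(q - 5)*(q + 2)
(5) = (c - 5)*(c^2 - c - 6) = (c - 5)*(c - 3)*(c + 2)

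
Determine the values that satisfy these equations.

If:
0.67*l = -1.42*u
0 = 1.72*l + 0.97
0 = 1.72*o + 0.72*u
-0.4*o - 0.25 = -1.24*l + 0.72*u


Then:
No Solution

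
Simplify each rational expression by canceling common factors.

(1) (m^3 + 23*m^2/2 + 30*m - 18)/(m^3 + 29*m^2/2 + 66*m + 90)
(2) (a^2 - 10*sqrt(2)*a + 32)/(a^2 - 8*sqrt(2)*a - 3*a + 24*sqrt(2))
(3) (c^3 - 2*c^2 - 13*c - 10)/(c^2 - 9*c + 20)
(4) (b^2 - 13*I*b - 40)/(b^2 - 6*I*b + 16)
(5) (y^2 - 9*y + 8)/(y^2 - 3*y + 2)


(1) = (2*m - 1)/(2*m + 5)
(2) = (a - 2*sqrt(2))/(a - 3)
(3) = (c^2 + 3*c + 2)/(c - 4)
(4) = (b - 5*I)/(b + 2*I)
(5) = (y - 8)/(y - 2)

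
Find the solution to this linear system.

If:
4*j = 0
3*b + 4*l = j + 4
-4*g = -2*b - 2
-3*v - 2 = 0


Then:
b = 4/3 - 4*l/3
g = 7/6 - 2*l/3
j = 0
v = -2/3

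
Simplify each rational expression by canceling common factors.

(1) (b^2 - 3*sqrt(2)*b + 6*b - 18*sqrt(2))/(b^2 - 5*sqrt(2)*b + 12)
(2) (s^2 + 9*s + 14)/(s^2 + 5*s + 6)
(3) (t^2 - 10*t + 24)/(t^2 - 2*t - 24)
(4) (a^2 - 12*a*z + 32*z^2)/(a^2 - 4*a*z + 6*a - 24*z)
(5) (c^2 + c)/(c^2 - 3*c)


(1) = (b + 6)/(b - 2*sqrt(2))
(2) = (s + 7)/(s + 3)
(3) = (t - 4)/(t + 4)
(4) = (a - 8*z)/(a + 6)
(5) = (c + 1)/(c - 3)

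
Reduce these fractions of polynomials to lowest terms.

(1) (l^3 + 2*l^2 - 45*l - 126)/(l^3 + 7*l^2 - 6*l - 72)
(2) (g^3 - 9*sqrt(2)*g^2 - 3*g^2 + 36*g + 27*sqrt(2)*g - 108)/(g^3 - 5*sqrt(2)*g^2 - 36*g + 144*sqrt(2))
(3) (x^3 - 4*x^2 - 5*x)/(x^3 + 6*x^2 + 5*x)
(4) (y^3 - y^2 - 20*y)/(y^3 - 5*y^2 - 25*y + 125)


(1) = (l^2 - 4*l - 21)/(l^2 + l - 12)
(2) = (g - 3)/(g + 4*sqrt(2))
(3) = (x - 5)/(x + 5)
(4) = (y^2 + 4*y)/(y^2 - 25)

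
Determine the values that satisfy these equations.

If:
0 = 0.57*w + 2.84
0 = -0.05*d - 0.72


Then:
d = -14.40
w = -4.98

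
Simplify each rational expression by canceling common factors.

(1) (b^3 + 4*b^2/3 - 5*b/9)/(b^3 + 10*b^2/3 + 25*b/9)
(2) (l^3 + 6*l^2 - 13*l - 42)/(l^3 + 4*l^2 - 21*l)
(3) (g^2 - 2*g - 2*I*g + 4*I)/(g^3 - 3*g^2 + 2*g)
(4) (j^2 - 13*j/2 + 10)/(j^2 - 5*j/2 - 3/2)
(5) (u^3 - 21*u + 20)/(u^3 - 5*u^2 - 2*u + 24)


(1) = (3*b - 1)/(3*b + 5)
(2) = (l + 2)/l
(3) = (g - 2*I)/(g^2 - g)
(4) = (2*j^2 - 13*j + 20)/(2*j^2 - 5*j - 3)
(5) = (u^2 + 4*u - 5)/(u^2 - u - 6)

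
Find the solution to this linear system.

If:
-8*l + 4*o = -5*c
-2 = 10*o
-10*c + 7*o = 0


Then:
c = -7/50
l = -3/16
o = -1/5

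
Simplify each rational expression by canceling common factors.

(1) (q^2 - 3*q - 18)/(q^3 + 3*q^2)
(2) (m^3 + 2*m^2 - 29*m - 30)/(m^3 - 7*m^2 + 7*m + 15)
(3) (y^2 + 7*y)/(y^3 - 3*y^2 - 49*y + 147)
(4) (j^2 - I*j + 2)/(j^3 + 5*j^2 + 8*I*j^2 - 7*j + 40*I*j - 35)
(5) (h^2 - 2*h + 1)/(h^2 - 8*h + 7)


(1) = (q - 6)/q^2
(2) = (m + 6)/(m - 3)
(3) = y/(y^2 - 10*y + 21)
(4) = (j - 2*I)/(j^2 + j*(5 + 7*I) + 35*I)
(5) = (h - 1)/(h - 7)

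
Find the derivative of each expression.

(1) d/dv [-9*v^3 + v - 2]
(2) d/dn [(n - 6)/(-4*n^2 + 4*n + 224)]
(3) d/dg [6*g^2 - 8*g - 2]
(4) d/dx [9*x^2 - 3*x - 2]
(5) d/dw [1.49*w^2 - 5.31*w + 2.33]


(1) = 1 - 27*v^2
(2) = (-n^2 + n + (n - 6)*(2*n - 1) + 56)/(4*(-n^2 + n + 56)^2)
(3) = 12*g - 8
(4) = 18*x - 3
(5) = 2.98*w - 5.31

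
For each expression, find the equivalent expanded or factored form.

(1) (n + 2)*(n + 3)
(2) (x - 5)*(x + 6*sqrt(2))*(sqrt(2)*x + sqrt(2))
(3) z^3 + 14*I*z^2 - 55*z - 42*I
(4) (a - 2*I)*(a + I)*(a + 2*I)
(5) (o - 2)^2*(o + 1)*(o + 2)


(1) = n^2 + 5*n + 6
(2) = sqrt(2)*x^3 - 4*sqrt(2)*x^2 + 12*x^2 - 48*x - 5*sqrt(2)*x - 60
(3) = (z + I)*(z + 6*I)*(z + 7*I)
(4) = a^3 + I*a^2 + 4*a + 4*I
(5) = o^4 - o^3 - 6*o^2 + 4*o + 8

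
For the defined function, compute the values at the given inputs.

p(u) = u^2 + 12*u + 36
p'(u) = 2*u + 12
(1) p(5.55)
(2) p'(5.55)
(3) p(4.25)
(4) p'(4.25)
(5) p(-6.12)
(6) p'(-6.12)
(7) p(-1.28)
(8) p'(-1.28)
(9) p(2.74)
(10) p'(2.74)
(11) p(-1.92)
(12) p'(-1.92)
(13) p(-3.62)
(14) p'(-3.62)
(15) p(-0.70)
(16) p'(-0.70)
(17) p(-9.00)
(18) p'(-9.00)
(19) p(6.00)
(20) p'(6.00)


(1) = 133.40
(2) = 23.10
(3) = 105.06
(4) = 20.50
(5) = 0.01
(6) = -0.24
(7) = 22.28
(8) = 9.44
(9) = 76.39
(10) = 17.48
(11) = 16.65
(12) = 8.16
(13) = 5.66
(14) = 4.76
(15) = 28.09
(16) = 10.60
(17) = 9.00
(18) = -6.00
(19) = 144.00
(20) = 24.00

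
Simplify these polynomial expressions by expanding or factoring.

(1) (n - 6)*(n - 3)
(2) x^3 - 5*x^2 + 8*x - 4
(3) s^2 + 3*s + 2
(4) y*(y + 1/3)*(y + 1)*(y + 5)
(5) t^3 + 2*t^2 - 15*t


(1) = n^2 - 9*n + 18
(2) = (x - 2)^2*(x - 1)
(3) = (s + 1)*(s + 2)
(4) = y^4 + 19*y^3/3 + 7*y^2 + 5*y/3
(5) = t*(t - 3)*(t + 5)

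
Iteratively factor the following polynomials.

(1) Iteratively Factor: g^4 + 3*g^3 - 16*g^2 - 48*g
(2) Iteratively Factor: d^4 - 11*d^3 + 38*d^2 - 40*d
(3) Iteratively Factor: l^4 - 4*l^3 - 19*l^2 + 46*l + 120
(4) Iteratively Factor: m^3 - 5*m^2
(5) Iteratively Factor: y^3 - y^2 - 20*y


(1) = (g + 3)*(g^3 - 16*g) = (g - 4)*(g + 3)*(g^2 + 4*g) = g*(g - 4)*(g + 3)*(g + 4)
(2) = (d)*(d^3 - 11*d^2 + 38*d - 40) = d*(d - 5)*(d^2 - 6*d + 8) = d*(d - 5)*(d - 4)*(d - 2)
(3) = (l + 3)*(l^3 - 7*l^2 + 2*l + 40) = (l + 2)*(l + 3)*(l^2 - 9*l + 20) = (l - 4)*(l + 2)*(l + 3)*(l - 5)
(4) = (m)*(m^2 - 5*m) = m*(m - 5)*(m)
(5) = (y - 5)*(y^2 + 4*y) = y*(y - 5)*(y + 4)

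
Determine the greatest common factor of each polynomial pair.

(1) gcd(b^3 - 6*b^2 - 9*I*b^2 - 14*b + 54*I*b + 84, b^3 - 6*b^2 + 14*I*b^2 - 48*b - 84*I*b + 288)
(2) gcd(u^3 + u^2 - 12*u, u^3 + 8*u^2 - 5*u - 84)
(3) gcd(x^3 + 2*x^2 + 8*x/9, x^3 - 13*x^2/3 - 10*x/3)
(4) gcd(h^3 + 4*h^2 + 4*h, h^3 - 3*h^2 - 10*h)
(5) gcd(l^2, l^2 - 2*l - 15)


(1) = b - 6
(2) = gcd(u*(u - 3)*(u + 4), (u - 3)*(u + 4)*(u + 7)) = u^2 + u - 12
(3) = gcd(x*(x + 2/3)*(x + 4/3), x*(x - 5)*(x + 2/3)) = x^2 + 2*x/3
(4) = gcd(h*(h + 2)^2, h*(h - 5)*(h + 2)) = h^2 + 2*h
(5) = gcd(l^2, (l - 5)*(l + 3)) = 1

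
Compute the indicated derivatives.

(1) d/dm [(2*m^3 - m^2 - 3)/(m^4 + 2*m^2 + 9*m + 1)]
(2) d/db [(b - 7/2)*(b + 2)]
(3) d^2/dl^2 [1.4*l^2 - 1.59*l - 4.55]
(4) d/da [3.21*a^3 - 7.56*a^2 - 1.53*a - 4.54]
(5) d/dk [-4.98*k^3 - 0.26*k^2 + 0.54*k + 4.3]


(1) = (2*m*(3*m - 1)*(m^4 + 2*m^2 + 9*m + 1) + (-2*m^3 + m^2 + 3)*(4*m^3 + 4*m + 9))/(m^4 + 2*m^2 + 9*m + 1)^2
(2) = 2*b - 3/2
(3) = 2.80000000000000
(4) = 9.63*a^2 - 15.12*a - 1.53
(5) = -14.94*k^2 - 0.52*k + 0.54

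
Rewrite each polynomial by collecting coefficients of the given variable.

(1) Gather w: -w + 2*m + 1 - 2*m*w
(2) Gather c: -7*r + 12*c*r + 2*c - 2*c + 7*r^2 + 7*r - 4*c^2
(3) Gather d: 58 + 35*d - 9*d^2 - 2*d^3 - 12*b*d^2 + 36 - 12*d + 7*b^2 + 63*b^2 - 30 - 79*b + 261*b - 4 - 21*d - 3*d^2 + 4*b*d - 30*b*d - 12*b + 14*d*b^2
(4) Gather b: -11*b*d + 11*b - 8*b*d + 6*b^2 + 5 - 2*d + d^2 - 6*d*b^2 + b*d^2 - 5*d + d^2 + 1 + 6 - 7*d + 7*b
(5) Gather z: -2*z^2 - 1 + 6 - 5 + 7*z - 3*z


(1) = 2*m + w*(-2*m - 1) + 1
(2) = -4*c^2 + 12*c*r + 7*r^2
(3) = 70*b^2 + 170*b - 2*d^3 + d^2*(-12*b - 12) + d*(14*b^2 - 26*b + 2) + 60
(4) = b^2*(6 - 6*d) + b*(d^2 - 19*d + 18) + 2*d^2 - 14*d + 12
(5) = -2*z^2 + 4*z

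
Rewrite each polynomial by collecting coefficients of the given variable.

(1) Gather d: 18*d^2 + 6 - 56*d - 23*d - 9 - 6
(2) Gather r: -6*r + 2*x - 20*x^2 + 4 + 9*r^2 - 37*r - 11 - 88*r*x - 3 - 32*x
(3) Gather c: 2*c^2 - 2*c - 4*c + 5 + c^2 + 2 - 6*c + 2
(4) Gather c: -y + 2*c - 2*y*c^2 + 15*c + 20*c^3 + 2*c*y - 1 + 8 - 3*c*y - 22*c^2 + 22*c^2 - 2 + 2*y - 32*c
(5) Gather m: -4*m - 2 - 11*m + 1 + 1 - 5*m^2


(1) = 18*d^2 - 79*d - 9
(2) = 9*r^2 + r*(-88*x - 43) - 20*x^2 - 30*x - 10
(3) = 3*c^2 - 12*c + 9
(4) = 20*c^3 - 2*c^2*y + c*(-y - 15) + y + 5
(5) = -5*m^2 - 15*m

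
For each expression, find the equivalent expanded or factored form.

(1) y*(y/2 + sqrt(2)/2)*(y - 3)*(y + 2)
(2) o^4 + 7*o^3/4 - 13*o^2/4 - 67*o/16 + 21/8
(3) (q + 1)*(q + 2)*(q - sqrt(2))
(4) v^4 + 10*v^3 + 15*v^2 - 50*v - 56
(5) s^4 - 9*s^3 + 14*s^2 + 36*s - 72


(1) = y^4/2 - y^3/2 + sqrt(2)*y^3/2 - 3*y^2 - sqrt(2)*y^2/2 - 3*sqrt(2)*y
(2) = (o - 3/2)*(o - 1/2)*(o + 7/4)*(o + 2)
(3) = q^3 - sqrt(2)*q^2 + 3*q^2 - 3*sqrt(2)*q + 2*q - 2*sqrt(2)
(4) = (v - 2)*(v + 1)*(v + 4)*(v + 7)
(5) = (s - 6)*(s - 3)*(s - 2)*(s + 2)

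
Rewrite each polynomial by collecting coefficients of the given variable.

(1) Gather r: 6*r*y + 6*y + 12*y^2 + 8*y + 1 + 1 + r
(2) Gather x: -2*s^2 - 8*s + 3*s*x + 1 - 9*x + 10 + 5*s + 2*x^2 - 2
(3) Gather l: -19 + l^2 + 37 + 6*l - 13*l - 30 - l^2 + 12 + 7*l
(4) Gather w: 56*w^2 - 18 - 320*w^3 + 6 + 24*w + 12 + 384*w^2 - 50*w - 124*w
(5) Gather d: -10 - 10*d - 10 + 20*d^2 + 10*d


(1) = r*(6*y + 1) + 12*y^2 + 14*y + 2
(2) = -2*s^2 - 3*s + 2*x^2 + x*(3*s - 9) + 9
(3) = 0
(4) = -320*w^3 + 440*w^2 - 150*w
(5) = 20*d^2 - 20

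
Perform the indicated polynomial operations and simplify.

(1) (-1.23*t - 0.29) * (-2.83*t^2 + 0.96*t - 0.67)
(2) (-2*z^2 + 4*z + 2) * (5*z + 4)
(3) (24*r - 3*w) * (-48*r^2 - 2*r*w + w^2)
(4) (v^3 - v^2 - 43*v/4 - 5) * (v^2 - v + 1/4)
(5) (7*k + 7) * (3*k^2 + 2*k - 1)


(1) = 3.4809*t^3 - 0.3601*t^2 + 0.5457*t + 0.1943
(2) = -10*z^3 + 12*z^2 + 26*z + 8
(3) = -1152*r^3 + 96*r^2*w + 30*r*w^2 - 3*w^3
(4) = v^5 - 2*v^4 - 19*v^3/2 + 11*v^2/2 + 37*v/16 - 5/4
(5) = 21*k^3 + 35*k^2 + 7*k - 7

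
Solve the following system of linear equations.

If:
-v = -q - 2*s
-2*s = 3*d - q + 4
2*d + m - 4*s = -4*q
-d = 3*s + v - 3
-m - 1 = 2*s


Then:
d = -103/90
m = -91/45
q = 143/90
s = 23/45
v = 47/18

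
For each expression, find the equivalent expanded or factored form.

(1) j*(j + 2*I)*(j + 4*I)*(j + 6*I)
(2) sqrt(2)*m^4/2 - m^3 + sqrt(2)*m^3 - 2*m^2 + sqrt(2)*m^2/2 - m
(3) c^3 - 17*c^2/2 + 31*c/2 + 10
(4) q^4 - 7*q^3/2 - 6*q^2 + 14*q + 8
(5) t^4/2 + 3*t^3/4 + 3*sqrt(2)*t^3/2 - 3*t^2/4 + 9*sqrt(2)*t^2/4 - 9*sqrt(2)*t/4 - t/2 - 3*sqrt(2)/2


(1) = j^4 + 12*I*j^3 - 44*j^2 - 48*I*j
(2) = m*(m + 1)*(m - sqrt(2))*(sqrt(2)*m/2 + sqrt(2)/2)
(3) = (c - 5)*(c - 4)*(c + 1/2)
(4) = (q - 4)*(q - 2)*(q + 1/2)*(q + 2)
(5) = (t/2 + 1)*(t - 1)*(t + 1/2)*(t + 3*sqrt(2))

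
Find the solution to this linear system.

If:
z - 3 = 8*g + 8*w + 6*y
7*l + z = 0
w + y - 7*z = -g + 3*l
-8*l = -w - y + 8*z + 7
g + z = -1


Then:
g = -47/5
l = -6/5
w = -307/2
y = 2181/10
z = 42/5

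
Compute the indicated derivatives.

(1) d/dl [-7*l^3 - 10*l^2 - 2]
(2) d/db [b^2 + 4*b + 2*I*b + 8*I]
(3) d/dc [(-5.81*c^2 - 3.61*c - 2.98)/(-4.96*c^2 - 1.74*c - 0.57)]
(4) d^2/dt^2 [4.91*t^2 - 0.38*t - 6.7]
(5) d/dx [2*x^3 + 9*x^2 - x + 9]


(1) = l*(-21*l - 20)
(2) = 2*b + 4 + 2*I
(3) = (-7.7962*c^2 - 22.9382*c - 3.1275)/(24.6016*c^4 + 17.2608*c^3 + 8.682*c^2 + 1.9836*c + 0.3249)
(4) = 9.82000000000000
(5) = 6*x^2 + 18*x - 1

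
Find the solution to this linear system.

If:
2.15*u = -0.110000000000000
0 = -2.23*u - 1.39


Then:
No Solution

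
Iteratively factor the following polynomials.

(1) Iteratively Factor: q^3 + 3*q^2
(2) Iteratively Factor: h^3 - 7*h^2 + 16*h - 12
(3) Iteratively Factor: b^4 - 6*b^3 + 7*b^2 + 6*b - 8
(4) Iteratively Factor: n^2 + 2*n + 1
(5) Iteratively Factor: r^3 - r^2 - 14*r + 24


(1) = (q)*(q^2 + 3*q) = q*(q + 3)*(q)
(2) = (h - 3)*(h^2 - 4*h + 4) = (h - 3)*(h - 2)*(h - 2)
(3) = (b - 4)*(b^3 - 2*b^2 - b + 2) = (b - 4)*(b - 1)*(b^2 - b - 2) = (b - 4)*(b - 2)*(b - 1)*(b + 1)
(4) = (n + 1)*(n + 1)
(5) = (r + 4)*(r^2 - 5*r + 6) = (r - 3)*(r + 4)*(r - 2)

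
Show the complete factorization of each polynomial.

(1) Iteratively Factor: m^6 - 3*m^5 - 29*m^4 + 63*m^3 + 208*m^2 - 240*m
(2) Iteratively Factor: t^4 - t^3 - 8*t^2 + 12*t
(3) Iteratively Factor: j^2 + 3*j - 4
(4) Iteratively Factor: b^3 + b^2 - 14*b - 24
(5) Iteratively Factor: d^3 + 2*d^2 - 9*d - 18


(1) = (m - 4)*(m^5 + m^4 - 25*m^3 - 37*m^2 + 60*m) = (m - 5)*(m - 4)*(m^4 + 6*m^3 + 5*m^2 - 12*m) = (m - 5)*(m - 4)*(m + 4)*(m^3 + 2*m^2 - 3*m) = m*(m - 5)*(m - 4)*(m + 4)*(m^2 + 2*m - 3) = m*(m - 5)*(m - 4)*(m + 3)*(m + 4)*(m - 1)
(2) = (t - 2)*(t^3 + t^2 - 6*t) = t*(t - 2)*(t^2 + t - 6) = t*(t - 2)*(t + 3)*(t - 2)
(3) = (j - 1)*(j + 4)
(4) = (b - 4)*(b^2 + 5*b + 6) = (b - 4)*(b + 2)*(b + 3)
(5) = (d + 3)*(d^2 - d - 6) = (d + 2)*(d + 3)*(d - 3)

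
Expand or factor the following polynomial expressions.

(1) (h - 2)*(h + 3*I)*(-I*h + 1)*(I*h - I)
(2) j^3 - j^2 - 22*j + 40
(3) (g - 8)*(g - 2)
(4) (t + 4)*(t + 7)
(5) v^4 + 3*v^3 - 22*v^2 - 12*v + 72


(1) = h^4 - 3*h^3 + 4*I*h^3 - h^2 - 12*I*h^2 + 9*h + 8*I*h - 6
(2) = (j - 4)*(j - 2)*(j + 5)
(3) = g^2 - 10*g + 16
(4) = t^2 + 11*t + 28
(5) = (v - 3)*(v - 2)*(v + 2)*(v + 6)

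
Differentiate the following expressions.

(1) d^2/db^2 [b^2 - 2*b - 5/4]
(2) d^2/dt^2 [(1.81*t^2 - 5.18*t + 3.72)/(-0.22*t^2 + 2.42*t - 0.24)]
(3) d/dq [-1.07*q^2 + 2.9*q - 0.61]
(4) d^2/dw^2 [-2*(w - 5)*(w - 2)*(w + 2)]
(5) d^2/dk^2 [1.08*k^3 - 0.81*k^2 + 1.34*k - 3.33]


(1) = 2
(2) = (-1.425864*t^3 - 0.50688*t^2 + 10.242144*t - 37.370208)/(0.010648*t^6 - 0.351384*t^5 + 3.900072*t^4 - 14.939144*t^3 + 4.254624*t^2 - 0.418176*t + 0.013824)
(3) = 2.9 - 2.14*q
(4) = 20 - 12*w
(5) = 6.48*k - 1.62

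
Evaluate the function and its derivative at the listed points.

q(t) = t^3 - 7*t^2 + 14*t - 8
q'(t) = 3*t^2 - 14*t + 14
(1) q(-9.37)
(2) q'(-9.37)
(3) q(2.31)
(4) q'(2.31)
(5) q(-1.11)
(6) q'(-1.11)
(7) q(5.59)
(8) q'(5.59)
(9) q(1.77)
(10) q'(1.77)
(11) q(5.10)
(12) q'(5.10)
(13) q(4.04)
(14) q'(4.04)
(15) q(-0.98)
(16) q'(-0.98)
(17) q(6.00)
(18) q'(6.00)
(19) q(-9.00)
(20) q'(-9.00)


(1) = -1576.42
(2) = 408.57
(3) = -0.69
(4) = -2.33
(5) = -33.53
(6) = 33.24
(7) = 26.20
(8) = 29.48
(9) = 0.39
(10) = -1.38
(11) = 13.98
(12) = 20.63
(13) = 0.25
(14) = 6.40
(15) = -29.38
(16) = 30.60
(17) = 40.00
(18) = 38.00
(19) = -1430.00
(20) = 383.00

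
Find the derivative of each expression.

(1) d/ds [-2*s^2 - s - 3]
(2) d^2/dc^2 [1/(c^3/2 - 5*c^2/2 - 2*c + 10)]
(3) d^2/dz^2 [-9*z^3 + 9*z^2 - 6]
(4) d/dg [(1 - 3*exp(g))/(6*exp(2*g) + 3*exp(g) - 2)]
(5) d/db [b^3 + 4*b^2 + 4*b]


(1) = -4*s - 1
(2) = 4*((5 - 3*c)*(c^3 - 5*c^2 - 4*c + 20) + (-3*c^2 + 10*c + 4)^2)/(c^3 - 5*c^2 - 4*c + 20)^3
(3) = 18 - 54*z
(4) = (18*exp(2*g) - 12*exp(g) + 3)*exp(g)/(36*exp(4*g) + 36*exp(3*g) - 15*exp(2*g) - 12*exp(g) + 4)
(5) = 3*b^2 + 8*b + 4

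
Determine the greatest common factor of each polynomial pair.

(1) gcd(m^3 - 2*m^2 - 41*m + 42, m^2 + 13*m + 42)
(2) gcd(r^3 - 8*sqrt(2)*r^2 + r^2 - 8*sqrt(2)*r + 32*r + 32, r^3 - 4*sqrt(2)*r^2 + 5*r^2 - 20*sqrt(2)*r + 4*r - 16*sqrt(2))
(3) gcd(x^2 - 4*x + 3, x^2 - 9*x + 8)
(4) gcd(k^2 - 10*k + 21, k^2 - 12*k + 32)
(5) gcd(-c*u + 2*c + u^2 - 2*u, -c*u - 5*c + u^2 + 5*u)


(1) = m + 6
(2) = r^2 + r*(1 - 4*sqrt(2)) - 4*sqrt(2)
(3) = gcd((x - 3)*(x - 1), (x - 8)*(x - 1)) = x - 1
(4) = gcd((k - 7)*(k - 3), (k - 8)*(k - 4)) = 1
(5) = -c + u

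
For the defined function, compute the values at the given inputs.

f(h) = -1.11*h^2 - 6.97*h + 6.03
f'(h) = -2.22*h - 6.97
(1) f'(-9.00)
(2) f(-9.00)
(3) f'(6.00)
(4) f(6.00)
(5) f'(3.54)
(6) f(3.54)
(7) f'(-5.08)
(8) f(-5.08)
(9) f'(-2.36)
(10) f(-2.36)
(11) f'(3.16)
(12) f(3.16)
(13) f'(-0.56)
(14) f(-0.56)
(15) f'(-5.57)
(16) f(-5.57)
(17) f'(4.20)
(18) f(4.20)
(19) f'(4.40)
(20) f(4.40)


(1) = 13.01
(2) = -21.15
(3) = -20.29
(4) = -75.75
(5) = -14.83
(6) = -32.55
(7) = 4.31
(8) = 12.79
(9) = -1.73
(10) = 16.30
(11) = -13.99
(12) = -27.08
(13) = -5.73
(14) = 9.59
(15) = 5.40
(16) = 10.42
(17) = -16.29
(18) = -42.82
(19) = -16.74
(20) = -46.13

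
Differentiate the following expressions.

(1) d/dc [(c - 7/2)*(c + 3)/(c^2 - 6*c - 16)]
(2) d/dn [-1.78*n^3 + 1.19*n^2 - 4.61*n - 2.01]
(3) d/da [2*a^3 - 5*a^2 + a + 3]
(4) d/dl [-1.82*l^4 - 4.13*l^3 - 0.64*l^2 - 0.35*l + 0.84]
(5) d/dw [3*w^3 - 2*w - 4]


(1) = 11*(-c^2 - 2*c - 10)/(2*(c^4 - 12*c^3 + 4*c^2 + 192*c + 256))
(2) = -5.34*n^2 + 2.38*n - 4.61
(3) = 6*a^2 - 10*a + 1
(4) = -7.28*l^3 - 12.39*l^2 - 1.28*l - 0.35
(5) = 9*w^2 - 2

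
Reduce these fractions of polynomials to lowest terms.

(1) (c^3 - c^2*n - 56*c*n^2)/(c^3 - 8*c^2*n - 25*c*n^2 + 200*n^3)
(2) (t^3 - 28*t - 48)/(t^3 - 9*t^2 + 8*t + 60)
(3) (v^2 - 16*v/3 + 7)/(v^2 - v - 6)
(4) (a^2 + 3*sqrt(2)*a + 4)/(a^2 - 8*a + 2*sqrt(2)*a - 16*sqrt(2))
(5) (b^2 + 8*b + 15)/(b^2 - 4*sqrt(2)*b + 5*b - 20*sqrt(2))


(1) = (c^2 + 7*c*n)/(c^2 - 25*n^2)
(2) = (t + 4)/(t - 5)
(3) = (3*v - 7)/(3*v + 6)
(4) = (a + sqrt(2))/(a - 8)
(5) = (b + 3)/(b - 4*sqrt(2))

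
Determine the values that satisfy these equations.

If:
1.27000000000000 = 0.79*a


Then:
a = 1.61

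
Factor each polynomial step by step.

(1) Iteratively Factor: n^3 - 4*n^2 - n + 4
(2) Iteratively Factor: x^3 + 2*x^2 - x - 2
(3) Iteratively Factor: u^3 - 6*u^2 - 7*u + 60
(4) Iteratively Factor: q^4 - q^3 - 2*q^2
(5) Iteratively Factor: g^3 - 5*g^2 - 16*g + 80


(1) = (n - 4)*(n^2 - 1) = (n - 4)*(n + 1)*(n - 1)
(2) = (x + 1)*(x^2 + x - 2) = (x + 1)*(x + 2)*(x - 1)
(3) = (u - 4)*(u^2 - 2*u - 15) = (u - 5)*(u - 4)*(u + 3)
(4) = (q - 2)*(q^3 + q^2) = q*(q - 2)*(q^2 + q) = q^2*(q - 2)*(q + 1)
(5) = (g - 5)*(g^2 - 16) = (g - 5)*(g - 4)*(g + 4)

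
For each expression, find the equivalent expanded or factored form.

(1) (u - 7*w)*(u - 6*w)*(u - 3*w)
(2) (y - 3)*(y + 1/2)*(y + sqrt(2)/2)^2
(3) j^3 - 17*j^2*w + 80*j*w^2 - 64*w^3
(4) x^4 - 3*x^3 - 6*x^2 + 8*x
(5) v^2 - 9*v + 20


(1) = u^3 - 16*u^2*w + 81*u*w^2 - 126*w^3
(2) = y^4 - 5*y^3/2 + sqrt(2)*y^3 - 5*sqrt(2)*y^2/2 - y^2 - 3*sqrt(2)*y/2 - 5*y/4 - 3/4
(3) = (j - 8*w)^2*(j - w)
(4) = x*(x - 4)*(x - 1)*(x + 2)
(5) = (v - 5)*(v - 4)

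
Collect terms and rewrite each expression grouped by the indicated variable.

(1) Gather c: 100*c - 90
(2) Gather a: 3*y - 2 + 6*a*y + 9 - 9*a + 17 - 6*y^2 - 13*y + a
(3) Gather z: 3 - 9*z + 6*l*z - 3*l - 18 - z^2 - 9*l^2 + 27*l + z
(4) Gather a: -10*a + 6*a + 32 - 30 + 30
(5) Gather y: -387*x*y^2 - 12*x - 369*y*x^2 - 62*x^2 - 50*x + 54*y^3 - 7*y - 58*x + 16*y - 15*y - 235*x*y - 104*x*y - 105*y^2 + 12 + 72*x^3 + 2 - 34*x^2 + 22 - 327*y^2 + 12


(1) = 100*c - 90
(2) = a*(6*y - 8) - 6*y^2 - 10*y + 24
(3) = -9*l^2 + 24*l - z^2 + z*(6*l - 8) - 15
(4) = 32 - 4*a
(5) = 72*x^3 - 96*x^2 - 120*x + 54*y^3 + y^2*(-387*x - 432) + y*(-369*x^2 - 339*x - 6) + 48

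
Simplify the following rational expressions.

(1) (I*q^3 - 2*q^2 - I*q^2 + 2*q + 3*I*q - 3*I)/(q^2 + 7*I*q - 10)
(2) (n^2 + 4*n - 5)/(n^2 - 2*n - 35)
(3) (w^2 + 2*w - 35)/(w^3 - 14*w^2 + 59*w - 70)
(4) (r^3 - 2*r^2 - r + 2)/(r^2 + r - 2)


(1) = (I*q^3 + q^2*(-2 - I) + q*(2 + 3*I) - 3*I)/(q^2 + 7*I*q - 10)
(2) = (n - 1)/(n - 7)
(3) = (w + 7)/(w^2 - 9*w + 14)
(4) = (r^2 - r - 2)/(r + 2)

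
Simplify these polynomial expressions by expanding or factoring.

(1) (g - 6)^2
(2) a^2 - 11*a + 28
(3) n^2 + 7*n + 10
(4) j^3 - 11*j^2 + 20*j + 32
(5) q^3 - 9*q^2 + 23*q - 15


(1) = g^2 - 12*g + 36
(2) = (a - 7)*(a - 4)
(3) = (n + 2)*(n + 5)
(4) = (j - 8)*(j - 4)*(j + 1)
(5) = (q - 5)*(q - 3)*(q - 1)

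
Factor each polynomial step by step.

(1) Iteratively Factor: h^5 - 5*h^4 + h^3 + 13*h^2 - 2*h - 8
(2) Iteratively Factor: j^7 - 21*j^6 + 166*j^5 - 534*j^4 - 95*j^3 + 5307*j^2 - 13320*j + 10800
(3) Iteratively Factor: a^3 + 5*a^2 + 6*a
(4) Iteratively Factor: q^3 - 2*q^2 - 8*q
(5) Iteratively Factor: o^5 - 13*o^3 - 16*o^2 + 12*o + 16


(1) = (h - 2)*(h^4 - 3*h^3 - 5*h^2 + 3*h + 4) = (h - 4)*(h - 2)*(h^3 + h^2 - h - 1) = (h - 4)*(h - 2)*(h + 1)*(h^2 - 1) = (h - 4)*(h - 2)*(h - 1)*(h + 1)*(h + 1)
(2) = (j - 4)*(j^6 - 17*j^5 + 98*j^4 - 142*j^3 - 663*j^2 + 2655*j - 2700) = (j - 4)*(j + 3)*(j^5 - 20*j^4 + 158*j^3 - 616*j^2 + 1185*j - 900) = (j - 4)^2*(j + 3)*(j^4 - 16*j^3 + 94*j^2 - 240*j + 225) = (j - 5)*(j - 4)^2*(j + 3)*(j^3 - 11*j^2 + 39*j - 45) = (j - 5)^2*(j - 4)^2*(j + 3)*(j^2 - 6*j + 9) = (j - 5)^2*(j - 4)^2*(j - 3)*(j + 3)*(j - 3)
(3) = (a + 2)*(a^2 + 3*a) = a*(a + 2)*(a + 3)
(4) = (q - 4)*(q^2 + 2*q) = (q - 4)*(q + 2)*(q)
(5) = (o + 2)*(o^4 - 2*o^3 - 9*o^2 + 2*o + 8) = (o + 1)*(o + 2)*(o^3 - 3*o^2 - 6*o + 8) = (o - 4)*(o + 1)*(o + 2)*(o^2 + o - 2) = (o - 4)*(o - 1)*(o + 1)*(o + 2)*(o + 2)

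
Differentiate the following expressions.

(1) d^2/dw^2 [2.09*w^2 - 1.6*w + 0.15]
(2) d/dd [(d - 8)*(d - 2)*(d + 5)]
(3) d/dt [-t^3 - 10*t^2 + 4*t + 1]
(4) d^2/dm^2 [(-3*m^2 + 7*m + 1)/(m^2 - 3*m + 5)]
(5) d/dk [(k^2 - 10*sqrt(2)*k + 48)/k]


(1) = 4.18000000000000
(2) = 3*d^2 - 10*d - 34
(3) = -3*t^2 - 20*t + 4
(4) = 4*(-m^3 + 24*m^2 - 57*m + 17)/(m^6 - 9*m^5 + 42*m^4 - 117*m^3 + 210*m^2 - 225*m + 125)
(5) = 1 - 48/k^2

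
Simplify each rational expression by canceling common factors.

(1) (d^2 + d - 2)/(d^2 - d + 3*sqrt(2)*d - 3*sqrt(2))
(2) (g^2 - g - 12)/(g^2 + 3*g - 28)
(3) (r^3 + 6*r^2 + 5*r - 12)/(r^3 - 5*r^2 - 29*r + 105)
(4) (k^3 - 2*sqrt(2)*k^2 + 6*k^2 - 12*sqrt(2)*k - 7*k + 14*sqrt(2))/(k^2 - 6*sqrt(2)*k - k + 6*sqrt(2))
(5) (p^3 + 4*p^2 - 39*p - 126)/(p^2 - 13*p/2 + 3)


(1) = (d + 2)/(d + 3*sqrt(2))
(2) = (g + 3)/(g + 7)
(3) = (r^3 + 6*r^2 + 5*r - 12)/(r^3 - 5*r^2 - 29*r + 105)
(4) = (k^2 + k*(7 - 2*sqrt(2)) - 14*sqrt(2))/(k - 6*sqrt(2))
(5) = (2*p^2 + 20*p + 42)/(2*p - 1)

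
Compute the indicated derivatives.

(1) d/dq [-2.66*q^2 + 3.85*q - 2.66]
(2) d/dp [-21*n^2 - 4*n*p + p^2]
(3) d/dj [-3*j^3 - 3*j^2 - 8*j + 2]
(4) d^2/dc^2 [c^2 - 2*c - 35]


(1) = 3.85 - 5.32*q
(2) = -4*n + 2*p
(3) = -9*j^2 - 6*j - 8
(4) = 2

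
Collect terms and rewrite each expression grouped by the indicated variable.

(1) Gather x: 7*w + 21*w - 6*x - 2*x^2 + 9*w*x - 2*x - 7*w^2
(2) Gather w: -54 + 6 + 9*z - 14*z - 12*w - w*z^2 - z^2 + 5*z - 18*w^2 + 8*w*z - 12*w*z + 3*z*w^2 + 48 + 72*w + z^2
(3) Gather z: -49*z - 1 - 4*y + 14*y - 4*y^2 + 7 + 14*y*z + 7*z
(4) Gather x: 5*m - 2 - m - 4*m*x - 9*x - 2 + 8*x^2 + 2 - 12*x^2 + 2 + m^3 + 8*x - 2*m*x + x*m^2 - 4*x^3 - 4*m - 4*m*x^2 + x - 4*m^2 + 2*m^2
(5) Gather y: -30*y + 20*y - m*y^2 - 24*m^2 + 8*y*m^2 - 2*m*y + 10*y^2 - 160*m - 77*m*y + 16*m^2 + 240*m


(1) = -7*w^2 + 28*w - 2*x^2 + x*(9*w - 8)
(2) = w^2*(3*z - 18) + w*(-z^2 - 4*z + 60)
(3) = -4*y^2 + 10*y + z*(14*y - 42) + 6
(4) = m^3 - 2*m^2 - 4*x^3 + x^2*(-4*m - 4) + x*(m^2 - 6*m)
(5) = -8*m^2 + 80*m + y^2*(10 - m) + y*(8*m^2 - 79*m - 10)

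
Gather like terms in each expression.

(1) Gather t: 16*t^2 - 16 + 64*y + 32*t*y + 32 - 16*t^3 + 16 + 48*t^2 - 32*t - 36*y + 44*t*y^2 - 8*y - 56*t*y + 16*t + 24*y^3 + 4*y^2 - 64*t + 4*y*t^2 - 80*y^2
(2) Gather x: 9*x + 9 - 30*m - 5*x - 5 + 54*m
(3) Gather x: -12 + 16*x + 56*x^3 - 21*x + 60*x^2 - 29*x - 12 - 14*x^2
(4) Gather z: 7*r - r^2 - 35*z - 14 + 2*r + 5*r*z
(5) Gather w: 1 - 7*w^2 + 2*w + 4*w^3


(1) = -16*t^3 + t^2*(4*y + 64) + t*(44*y^2 - 24*y - 80) + 24*y^3 - 76*y^2 + 20*y + 32
(2) = 24*m + 4*x + 4
(3) = 56*x^3 + 46*x^2 - 34*x - 24
(4) = -r^2 + 9*r + z*(5*r - 35) - 14
(5) = 4*w^3 - 7*w^2 + 2*w + 1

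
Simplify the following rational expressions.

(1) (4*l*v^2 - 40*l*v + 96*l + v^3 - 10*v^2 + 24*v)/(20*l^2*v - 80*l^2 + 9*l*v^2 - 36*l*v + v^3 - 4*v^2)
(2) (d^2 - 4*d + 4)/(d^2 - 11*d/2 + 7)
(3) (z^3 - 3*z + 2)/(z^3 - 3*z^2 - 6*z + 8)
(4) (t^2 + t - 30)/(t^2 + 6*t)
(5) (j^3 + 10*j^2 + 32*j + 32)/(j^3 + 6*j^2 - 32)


(1) = (v - 6)/(5*l + v)
(2) = (2*d - 4)/(2*d - 7)
(3) = (z - 1)/(z - 4)
(4) = (t - 5)/t
(5) = (j + 2)/(j - 2)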